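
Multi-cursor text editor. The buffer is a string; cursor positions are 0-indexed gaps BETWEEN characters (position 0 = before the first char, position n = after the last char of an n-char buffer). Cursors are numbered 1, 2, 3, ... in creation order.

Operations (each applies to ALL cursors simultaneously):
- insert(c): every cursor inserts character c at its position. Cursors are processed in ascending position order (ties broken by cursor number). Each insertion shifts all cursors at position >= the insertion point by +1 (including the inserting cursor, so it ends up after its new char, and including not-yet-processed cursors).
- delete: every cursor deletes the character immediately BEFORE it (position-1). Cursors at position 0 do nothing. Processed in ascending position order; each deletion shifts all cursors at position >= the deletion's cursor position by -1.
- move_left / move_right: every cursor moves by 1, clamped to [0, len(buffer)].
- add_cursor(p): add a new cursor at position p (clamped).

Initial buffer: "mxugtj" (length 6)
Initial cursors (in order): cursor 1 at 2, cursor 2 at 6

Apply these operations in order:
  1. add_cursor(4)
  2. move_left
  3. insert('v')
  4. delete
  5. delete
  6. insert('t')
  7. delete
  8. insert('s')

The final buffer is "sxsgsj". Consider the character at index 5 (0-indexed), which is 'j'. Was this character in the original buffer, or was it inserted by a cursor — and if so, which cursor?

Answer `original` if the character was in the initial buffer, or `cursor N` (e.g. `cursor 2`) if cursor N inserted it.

Answer: original

Derivation:
After op 1 (add_cursor(4)): buffer="mxugtj" (len 6), cursors c1@2 c3@4 c2@6, authorship ......
After op 2 (move_left): buffer="mxugtj" (len 6), cursors c1@1 c3@3 c2@5, authorship ......
After op 3 (insert('v')): buffer="mvxuvgtvj" (len 9), cursors c1@2 c3@5 c2@8, authorship .1..3..2.
After op 4 (delete): buffer="mxugtj" (len 6), cursors c1@1 c3@3 c2@5, authorship ......
After op 5 (delete): buffer="xgj" (len 3), cursors c1@0 c3@1 c2@2, authorship ...
After op 6 (insert('t')): buffer="txtgtj" (len 6), cursors c1@1 c3@3 c2@5, authorship 1.3.2.
After op 7 (delete): buffer="xgj" (len 3), cursors c1@0 c3@1 c2@2, authorship ...
After op 8 (insert('s')): buffer="sxsgsj" (len 6), cursors c1@1 c3@3 c2@5, authorship 1.3.2.
Authorship (.=original, N=cursor N): 1 . 3 . 2 .
Index 5: author = original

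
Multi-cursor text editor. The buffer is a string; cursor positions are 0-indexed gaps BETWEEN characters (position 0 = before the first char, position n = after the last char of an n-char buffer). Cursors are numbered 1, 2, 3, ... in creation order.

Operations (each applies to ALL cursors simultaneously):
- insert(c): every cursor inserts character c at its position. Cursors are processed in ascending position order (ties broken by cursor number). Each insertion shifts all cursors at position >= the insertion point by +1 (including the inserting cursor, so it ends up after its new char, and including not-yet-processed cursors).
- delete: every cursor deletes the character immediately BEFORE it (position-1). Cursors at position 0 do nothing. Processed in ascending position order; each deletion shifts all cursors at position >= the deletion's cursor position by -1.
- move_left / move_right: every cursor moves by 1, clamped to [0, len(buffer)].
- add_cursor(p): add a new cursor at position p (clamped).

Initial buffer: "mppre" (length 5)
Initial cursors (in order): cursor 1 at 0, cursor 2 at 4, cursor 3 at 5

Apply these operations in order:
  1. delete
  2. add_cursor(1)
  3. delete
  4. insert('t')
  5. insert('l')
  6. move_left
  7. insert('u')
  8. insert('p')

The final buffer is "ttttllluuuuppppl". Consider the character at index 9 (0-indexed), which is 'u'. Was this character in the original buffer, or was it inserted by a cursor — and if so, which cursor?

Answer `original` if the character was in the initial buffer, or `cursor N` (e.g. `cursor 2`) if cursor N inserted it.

Answer: cursor 3

Derivation:
After op 1 (delete): buffer="mpp" (len 3), cursors c1@0 c2@3 c3@3, authorship ...
After op 2 (add_cursor(1)): buffer="mpp" (len 3), cursors c1@0 c4@1 c2@3 c3@3, authorship ...
After op 3 (delete): buffer="" (len 0), cursors c1@0 c2@0 c3@0 c4@0, authorship 
After op 4 (insert('t')): buffer="tttt" (len 4), cursors c1@4 c2@4 c3@4 c4@4, authorship 1234
After op 5 (insert('l')): buffer="ttttllll" (len 8), cursors c1@8 c2@8 c3@8 c4@8, authorship 12341234
After op 6 (move_left): buffer="ttttllll" (len 8), cursors c1@7 c2@7 c3@7 c4@7, authorship 12341234
After op 7 (insert('u')): buffer="ttttllluuuul" (len 12), cursors c1@11 c2@11 c3@11 c4@11, authorship 123412312344
After op 8 (insert('p')): buffer="ttttllluuuuppppl" (len 16), cursors c1@15 c2@15 c3@15 c4@15, authorship 1234123123412344
Authorship (.=original, N=cursor N): 1 2 3 4 1 2 3 1 2 3 4 1 2 3 4 4
Index 9: author = 3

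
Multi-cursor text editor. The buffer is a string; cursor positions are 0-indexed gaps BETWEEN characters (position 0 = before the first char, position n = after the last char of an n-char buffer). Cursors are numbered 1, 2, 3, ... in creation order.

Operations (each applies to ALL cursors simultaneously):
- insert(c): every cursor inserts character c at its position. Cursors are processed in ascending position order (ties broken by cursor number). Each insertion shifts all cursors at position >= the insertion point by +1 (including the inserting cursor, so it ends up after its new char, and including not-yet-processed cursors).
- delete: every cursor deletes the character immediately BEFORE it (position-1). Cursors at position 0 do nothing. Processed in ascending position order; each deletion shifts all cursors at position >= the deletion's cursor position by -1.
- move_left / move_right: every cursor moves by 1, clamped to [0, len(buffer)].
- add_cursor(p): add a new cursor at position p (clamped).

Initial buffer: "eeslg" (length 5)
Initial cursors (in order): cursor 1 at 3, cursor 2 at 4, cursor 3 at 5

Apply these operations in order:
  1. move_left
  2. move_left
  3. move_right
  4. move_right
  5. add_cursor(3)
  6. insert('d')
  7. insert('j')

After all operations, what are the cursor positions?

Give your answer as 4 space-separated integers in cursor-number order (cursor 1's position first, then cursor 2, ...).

After op 1 (move_left): buffer="eeslg" (len 5), cursors c1@2 c2@3 c3@4, authorship .....
After op 2 (move_left): buffer="eeslg" (len 5), cursors c1@1 c2@2 c3@3, authorship .....
After op 3 (move_right): buffer="eeslg" (len 5), cursors c1@2 c2@3 c3@4, authorship .....
After op 4 (move_right): buffer="eeslg" (len 5), cursors c1@3 c2@4 c3@5, authorship .....
After op 5 (add_cursor(3)): buffer="eeslg" (len 5), cursors c1@3 c4@3 c2@4 c3@5, authorship .....
After op 6 (insert('d')): buffer="eesddldgd" (len 9), cursors c1@5 c4@5 c2@7 c3@9, authorship ...14.2.3
After op 7 (insert('j')): buffer="eesddjjldjgdj" (len 13), cursors c1@7 c4@7 c2@10 c3@13, authorship ...1414.22.33

Answer: 7 10 13 7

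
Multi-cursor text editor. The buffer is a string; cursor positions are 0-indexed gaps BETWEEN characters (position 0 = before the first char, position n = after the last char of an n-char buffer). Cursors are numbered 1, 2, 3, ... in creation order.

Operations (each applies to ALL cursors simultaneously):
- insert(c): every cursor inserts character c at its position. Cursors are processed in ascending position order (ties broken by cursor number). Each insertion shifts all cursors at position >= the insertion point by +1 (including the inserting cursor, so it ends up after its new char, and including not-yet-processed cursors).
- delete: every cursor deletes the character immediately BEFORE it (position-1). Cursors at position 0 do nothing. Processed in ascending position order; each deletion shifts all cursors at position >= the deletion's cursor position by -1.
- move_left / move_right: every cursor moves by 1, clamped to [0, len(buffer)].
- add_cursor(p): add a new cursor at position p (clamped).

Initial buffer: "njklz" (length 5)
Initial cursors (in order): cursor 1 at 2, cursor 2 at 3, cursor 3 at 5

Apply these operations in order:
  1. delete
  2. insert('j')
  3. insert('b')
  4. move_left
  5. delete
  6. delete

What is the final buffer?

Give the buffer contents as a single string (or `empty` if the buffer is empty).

Answer: bb

Derivation:
After op 1 (delete): buffer="nl" (len 2), cursors c1@1 c2@1 c3@2, authorship ..
After op 2 (insert('j')): buffer="njjlj" (len 5), cursors c1@3 c2@3 c3@5, authorship .12.3
After op 3 (insert('b')): buffer="njjbbljb" (len 8), cursors c1@5 c2@5 c3@8, authorship .1212.33
After op 4 (move_left): buffer="njjbbljb" (len 8), cursors c1@4 c2@4 c3@7, authorship .1212.33
After op 5 (delete): buffer="njblb" (len 5), cursors c1@2 c2@2 c3@4, authorship .12.3
After op 6 (delete): buffer="bb" (len 2), cursors c1@0 c2@0 c3@1, authorship 23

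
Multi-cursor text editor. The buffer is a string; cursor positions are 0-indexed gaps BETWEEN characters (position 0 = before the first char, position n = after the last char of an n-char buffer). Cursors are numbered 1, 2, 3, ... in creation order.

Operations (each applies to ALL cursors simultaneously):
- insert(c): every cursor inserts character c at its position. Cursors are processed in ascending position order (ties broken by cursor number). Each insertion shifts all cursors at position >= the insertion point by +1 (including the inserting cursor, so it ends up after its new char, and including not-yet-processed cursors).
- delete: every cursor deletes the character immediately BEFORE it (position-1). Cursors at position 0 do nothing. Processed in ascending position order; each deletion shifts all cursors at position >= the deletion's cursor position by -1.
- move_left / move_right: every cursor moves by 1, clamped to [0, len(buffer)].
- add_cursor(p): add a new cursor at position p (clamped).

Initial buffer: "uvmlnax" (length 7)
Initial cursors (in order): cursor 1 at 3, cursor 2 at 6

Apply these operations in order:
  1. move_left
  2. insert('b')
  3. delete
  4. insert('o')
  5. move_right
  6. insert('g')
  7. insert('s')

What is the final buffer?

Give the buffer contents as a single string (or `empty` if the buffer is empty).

Answer: uvomgslnoagsx

Derivation:
After op 1 (move_left): buffer="uvmlnax" (len 7), cursors c1@2 c2@5, authorship .......
After op 2 (insert('b')): buffer="uvbmlnbax" (len 9), cursors c1@3 c2@7, authorship ..1...2..
After op 3 (delete): buffer="uvmlnax" (len 7), cursors c1@2 c2@5, authorship .......
After op 4 (insert('o')): buffer="uvomlnoax" (len 9), cursors c1@3 c2@7, authorship ..1...2..
After op 5 (move_right): buffer="uvomlnoax" (len 9), cursors c1@4 c2@8, authorship ..1...2..
After op 6 (insert('g')): buffer="uvomglnoagx" (len 11), cursors c1@5 c2@10, authorship ..1.1..2.2.
After op 7 (insert('s')): buffer="uvomgslnoagsx" (len 13), cursors c1@6 c2@12, authorship ..1.11..2.22.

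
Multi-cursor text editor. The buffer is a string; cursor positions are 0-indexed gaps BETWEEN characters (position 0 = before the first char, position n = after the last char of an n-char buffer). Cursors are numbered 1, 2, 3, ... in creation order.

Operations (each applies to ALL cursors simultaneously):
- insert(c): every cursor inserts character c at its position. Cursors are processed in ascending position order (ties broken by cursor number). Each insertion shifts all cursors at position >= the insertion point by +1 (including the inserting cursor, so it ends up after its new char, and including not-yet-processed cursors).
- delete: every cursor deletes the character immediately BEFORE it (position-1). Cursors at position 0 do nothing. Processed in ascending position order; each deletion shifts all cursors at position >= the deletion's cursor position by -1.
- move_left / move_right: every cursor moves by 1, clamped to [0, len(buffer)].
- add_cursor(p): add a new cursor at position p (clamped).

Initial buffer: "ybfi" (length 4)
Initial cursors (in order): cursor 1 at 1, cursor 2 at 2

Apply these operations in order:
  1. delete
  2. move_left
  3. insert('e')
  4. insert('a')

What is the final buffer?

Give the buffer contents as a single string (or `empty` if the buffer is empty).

After op 1 (delete): buffer="fi" (len 2), cursors c1@0 c2@0, authorship ..
After op 2 (move_left): buffer="fi" (len 2), cursors c1@0 c2@0, authorship ..
After op 3 (insert('e')): buffer="eefi" (len 4), cursors c1@2 c2@2, authorship 12..
After op 4 (insert('a')): buffer="eeaafi" (len 6), cursors c1@4 c2@4, authorship 1212..

Answer: eeaafi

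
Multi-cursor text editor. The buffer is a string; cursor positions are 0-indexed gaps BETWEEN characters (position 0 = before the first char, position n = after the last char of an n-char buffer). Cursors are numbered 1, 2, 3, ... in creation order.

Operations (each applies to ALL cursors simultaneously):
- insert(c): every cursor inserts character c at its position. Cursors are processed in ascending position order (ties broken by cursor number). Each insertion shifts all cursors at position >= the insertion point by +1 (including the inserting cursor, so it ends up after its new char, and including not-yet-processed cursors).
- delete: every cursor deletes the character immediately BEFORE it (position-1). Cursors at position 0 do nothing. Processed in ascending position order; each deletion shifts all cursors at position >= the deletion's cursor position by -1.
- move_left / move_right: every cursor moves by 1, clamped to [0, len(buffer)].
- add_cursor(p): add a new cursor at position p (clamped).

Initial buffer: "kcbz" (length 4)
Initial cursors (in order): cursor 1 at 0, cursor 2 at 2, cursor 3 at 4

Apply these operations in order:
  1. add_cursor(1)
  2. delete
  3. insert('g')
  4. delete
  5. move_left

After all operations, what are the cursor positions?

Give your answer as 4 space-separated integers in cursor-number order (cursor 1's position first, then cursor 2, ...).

After op 1 (add_cursor(1)): buffer="kcbz" (len 4), cursors c1@0 c4@1 c2@2 c3@4, authorship ....
After op 2 (delete): buffer="b" (len 1), cursors c1@0 c2@0 c4@0 c3@1, authorship .
After op 3 (insert('g')): buffer="gggbg" (len 5), cursors c1@3 c2@3 c4@3 c3@5, authorship 124.3
After op 4 (delete): buffer="b" (len 1), cursors c1@0 c2@0 c4@0 c3@1, authorship .
After op 5 (move_left): buffer="b" (len 1), cursors c1@0 c2@0 c3@0 c4@0, authorship .

Answer: 0 0 0 0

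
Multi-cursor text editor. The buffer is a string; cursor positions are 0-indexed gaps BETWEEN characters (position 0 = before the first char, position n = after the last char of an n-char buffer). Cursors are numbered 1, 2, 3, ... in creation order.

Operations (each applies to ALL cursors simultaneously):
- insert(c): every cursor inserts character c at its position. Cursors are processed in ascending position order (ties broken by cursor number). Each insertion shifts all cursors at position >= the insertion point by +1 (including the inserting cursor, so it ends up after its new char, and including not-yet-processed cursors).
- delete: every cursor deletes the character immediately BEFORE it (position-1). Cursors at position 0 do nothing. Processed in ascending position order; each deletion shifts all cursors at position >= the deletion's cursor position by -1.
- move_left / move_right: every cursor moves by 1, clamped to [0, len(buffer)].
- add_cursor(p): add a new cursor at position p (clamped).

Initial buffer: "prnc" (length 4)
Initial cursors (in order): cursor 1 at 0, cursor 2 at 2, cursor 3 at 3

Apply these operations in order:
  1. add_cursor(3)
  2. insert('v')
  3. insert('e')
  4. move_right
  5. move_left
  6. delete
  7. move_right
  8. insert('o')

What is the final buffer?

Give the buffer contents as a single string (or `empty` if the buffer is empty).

Answer: vporvnovvcoo

Derivation:
After op 1 (add_cursor(3)): buffer="prnc" (len 4), cursors c1@0 c2@2 c3@3 c4@3, authorship ....
After op 2 (insert('v')): buffer="vprvnvvc" (len 8), cursors c1@1 c2@4 c3@7 c4@7, authorship 1..2.34.
After op 3 (insert('e')): buffer="veprvenvveec" (len 12), cursors c1@2 c2@6 c3@11 c4@11, authorship 11..22.3434.
After op 4 (move_right): buffer="veprvenvveec" (len 12), cursors c1@3 c2@7 c3@12 c4@12, authorship 11..22.3434.
After op 5 (move_left): buffer="veprvenvveec" (len 12), cursors c1@2 c2@6 c3@11 c4@11, authorship 11..22.3434.
After op 6 (delete): buffer="vprvnvvc" (len 8), cursors c1@1 c2@4 c3@7 c4@7, authorship 1..2.34.
After op 7 (move_right): buffer="vprvnvvc" (len 8), cursors c1@2 c2@5 c3@8 c4@8, authorship 1..2.34.
After op 8 (insert('o')): buffer="vporvnovvcoo" (len 12), cursors c1@3 c2@7 c3@12 c4@12, authorship 1.1.2.234.34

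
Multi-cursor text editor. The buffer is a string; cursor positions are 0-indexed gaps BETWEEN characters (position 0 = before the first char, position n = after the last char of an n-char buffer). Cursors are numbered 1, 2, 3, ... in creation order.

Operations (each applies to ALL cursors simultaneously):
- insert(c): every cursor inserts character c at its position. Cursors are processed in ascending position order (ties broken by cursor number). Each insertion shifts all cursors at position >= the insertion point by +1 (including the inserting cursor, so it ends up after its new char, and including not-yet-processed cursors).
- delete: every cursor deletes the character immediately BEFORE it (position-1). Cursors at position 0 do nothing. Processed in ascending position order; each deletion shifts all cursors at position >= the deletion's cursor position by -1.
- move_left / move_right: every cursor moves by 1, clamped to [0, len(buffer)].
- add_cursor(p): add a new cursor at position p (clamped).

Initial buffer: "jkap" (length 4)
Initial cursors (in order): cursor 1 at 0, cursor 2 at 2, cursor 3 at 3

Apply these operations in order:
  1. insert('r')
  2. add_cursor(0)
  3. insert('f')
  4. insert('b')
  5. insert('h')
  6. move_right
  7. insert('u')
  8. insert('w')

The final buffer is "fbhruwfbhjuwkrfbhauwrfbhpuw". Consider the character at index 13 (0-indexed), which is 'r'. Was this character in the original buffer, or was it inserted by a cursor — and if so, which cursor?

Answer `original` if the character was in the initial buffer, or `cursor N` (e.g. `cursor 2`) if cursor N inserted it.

Answer: cursor 2

Derivation:
After op 1 (insert('r')): buffer="rjkrarp" (len 7), cursors c1@1 c2@4 c3@6, authorship 1..2.3.
After op 2 (add_cursor(0)): buffer="rjkrarp" (len 7), cursors c4@0 c1@1 c2@4 c3@6, authorship 1..2.3.
After op 3 (insert('f')): buffer="frfjkrfarfp" (len 11), cursors c4@1 c1@3 c2@7 c3@10, authorship 411..22.33.
After op 4 (insert('b')): buffer="fbrfbjkrfbarfbp" (len 15), cursors c4@2 c1@5 c2@10 c3@14, authorship 44111..222.333.
After op 5 (insert('h')): buffer="fbhrfbhjkrfbharfbhp" (len 19), cursors c4@3 c1@7 c2@13 c3@18, authorship 4441111..2222.3333.
After op 6 (move_right): buffer="fbhrfbhjkrfbharfbhp" (len 19), cursors c4@4 c1@8 c2@14 c3@19, authorship 4441111..2222.3333.
After op 7 (insert('u')): buffer="fbhrufbhjukrfbhaurfbhpu" (len 23), cursors c4@5 c1@10 c2@17 c3@23, authorship 44414111.1.2222.23333.3
After op 8 (insert('w')): buffer="fbhruwfbhjuwkrfbhauwrfbhpuw" (len 27), cursors c4@6 c1@12 c2@20 c3@27, authorship 444144111.11.2222.223333.33
Authorship (.=original, N=cursor N): 4 4 4 1 4 4 1 1 1 . 1 1 . 2 2 2 2 . 2 2 3 3 3 3 . 3 3
Index 13: author = 2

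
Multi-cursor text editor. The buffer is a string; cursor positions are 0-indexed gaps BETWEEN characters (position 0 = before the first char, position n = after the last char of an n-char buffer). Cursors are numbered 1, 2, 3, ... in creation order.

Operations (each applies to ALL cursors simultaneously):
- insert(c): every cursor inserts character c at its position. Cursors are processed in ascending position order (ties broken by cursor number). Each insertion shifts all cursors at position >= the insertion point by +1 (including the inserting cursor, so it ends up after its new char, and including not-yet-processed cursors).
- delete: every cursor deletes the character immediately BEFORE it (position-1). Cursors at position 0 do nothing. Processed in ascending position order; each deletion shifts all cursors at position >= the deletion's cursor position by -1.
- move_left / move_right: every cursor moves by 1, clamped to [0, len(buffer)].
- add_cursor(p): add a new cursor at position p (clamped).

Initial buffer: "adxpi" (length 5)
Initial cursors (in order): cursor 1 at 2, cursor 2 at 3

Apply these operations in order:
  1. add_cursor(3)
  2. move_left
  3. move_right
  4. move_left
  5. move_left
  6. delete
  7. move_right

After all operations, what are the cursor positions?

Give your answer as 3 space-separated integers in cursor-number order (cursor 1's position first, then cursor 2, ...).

Answer: 1 1 1

Derivation:
After op 1 (add_cursor(3)): buffer="adxpi" (len 5), cursors c1@2 c2@3 c3@3, authorship .....
After op 2 (move_left): buffer="adxpi" (len 5), cursors c1@1 c2@2 c3@2, authorship .....
After op 3 (move_right): buffer="adxpi" (len 5), cursors c1@2 c2@3 c3@3, authorship .....
After op 4 (move_left): buffer="adxpi" (len 5), cursors c1@1 c2@2 c3@2, authorship .....
After op 5 (move_left): buffer="adxpi" (len 5), cursors c1@0 c2@1 c3@1, authorship .....
After op 6 (delete): buffer="dxpi" (len 4), cursors c1@0 c2@0 c3@0, authorship ....
After op 7 (move_right): buffer="dxpi" (len 4), cursors c1@1 c2@1 c3@1, authorship ....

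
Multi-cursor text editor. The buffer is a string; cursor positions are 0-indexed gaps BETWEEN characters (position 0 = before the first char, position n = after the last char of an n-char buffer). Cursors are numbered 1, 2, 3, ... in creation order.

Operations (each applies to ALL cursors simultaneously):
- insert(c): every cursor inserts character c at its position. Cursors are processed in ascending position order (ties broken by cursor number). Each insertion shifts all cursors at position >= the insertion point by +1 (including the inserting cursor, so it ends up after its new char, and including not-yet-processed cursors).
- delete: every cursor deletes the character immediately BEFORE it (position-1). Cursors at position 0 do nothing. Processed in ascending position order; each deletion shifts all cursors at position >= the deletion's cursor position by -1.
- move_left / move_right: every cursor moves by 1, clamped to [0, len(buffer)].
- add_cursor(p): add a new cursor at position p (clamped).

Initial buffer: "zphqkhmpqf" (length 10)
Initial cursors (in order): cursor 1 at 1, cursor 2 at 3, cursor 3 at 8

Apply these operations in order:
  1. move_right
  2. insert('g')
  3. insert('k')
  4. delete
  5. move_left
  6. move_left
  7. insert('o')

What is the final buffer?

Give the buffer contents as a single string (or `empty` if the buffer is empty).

After op 1 (move_right): buffer="zphqkhmpqf" (len 10), cursors c1@2 c2@4 c3@9, authorship ..........
After op 2 (insert('g')): buffer="zpghqgkhmpqgf" (len 13), cursors c1@3 c2@6 c3@12, authorship ..1..2.....3.
After op 3 (insert('k')): buffer="zpgkhqgkkhmpqgkf" (len 16), cursors c1@4 c2@8 c3@15, authorship ..11..22.....33.
After op 4 (delete): buffer="zpghqgkhmpqgf" (len 13), cursors c1@3 c2@6 c3@12, authorship ..1..2.....3.
After op 5 (move_left): buffer="zpghqgkhmpqgf" (len 13), cursors c1@2 c2@5 c3@11, authorship ..1..2.....3.
After op 6 (move_left): buffer="zpghqgkhmpqgf" (len 13), cursors c1@1 c2@4 c3@10, authorship ..1..2.....3.
After op 7 (insert('o')): buffer="zopghoqgkhmpoqgf" (len 16), cursors c1@2 c2@6 c3@13, authorship .1.1.2.2....3.3.

Answer: zopghoqgkhmpoqgf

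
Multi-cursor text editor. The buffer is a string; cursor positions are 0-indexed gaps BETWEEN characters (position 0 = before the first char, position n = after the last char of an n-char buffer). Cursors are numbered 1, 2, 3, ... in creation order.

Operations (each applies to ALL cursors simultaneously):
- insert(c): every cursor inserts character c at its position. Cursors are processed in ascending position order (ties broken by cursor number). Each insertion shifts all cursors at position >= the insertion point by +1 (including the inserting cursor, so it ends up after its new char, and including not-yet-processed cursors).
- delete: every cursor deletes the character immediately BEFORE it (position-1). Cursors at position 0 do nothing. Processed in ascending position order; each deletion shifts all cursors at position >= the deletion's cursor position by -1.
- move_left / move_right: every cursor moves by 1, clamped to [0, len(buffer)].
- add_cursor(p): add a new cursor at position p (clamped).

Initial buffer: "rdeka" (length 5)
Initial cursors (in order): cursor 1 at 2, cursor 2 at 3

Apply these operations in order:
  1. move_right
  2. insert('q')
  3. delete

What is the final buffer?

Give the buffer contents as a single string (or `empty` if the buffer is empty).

Answer: rdeka

Derivation:
After op 1 (move_right): buffer="rdeka" (len 5), cursors c1@3 c2@4, authorship .....
After op 2 (insert('q')): buffer="rdeqkqa" (len 7), cursors c1@4 c2@6, authorship ...1.2.
After op 3 (delete): buffer="rdeka" (len 5), cursors c1@3 c2@4, authorship .....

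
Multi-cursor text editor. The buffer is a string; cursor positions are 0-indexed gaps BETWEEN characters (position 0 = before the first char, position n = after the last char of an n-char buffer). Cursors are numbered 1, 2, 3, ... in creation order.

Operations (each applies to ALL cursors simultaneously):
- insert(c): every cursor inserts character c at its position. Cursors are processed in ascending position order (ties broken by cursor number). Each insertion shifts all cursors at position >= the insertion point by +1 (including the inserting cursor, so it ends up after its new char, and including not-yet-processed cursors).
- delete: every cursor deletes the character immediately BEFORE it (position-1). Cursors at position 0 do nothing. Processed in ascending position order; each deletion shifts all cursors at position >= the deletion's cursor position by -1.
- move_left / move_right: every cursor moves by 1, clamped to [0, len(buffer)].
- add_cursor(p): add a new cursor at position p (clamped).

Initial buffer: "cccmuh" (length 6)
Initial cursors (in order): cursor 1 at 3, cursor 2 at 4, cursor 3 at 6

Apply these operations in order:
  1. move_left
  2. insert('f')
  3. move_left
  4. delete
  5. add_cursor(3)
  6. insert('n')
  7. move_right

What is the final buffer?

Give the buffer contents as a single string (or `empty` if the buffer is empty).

Answer: cnfnfnmnfh

Derivation:
After op 1 (move_left): buffer="cccmuh" (len 6), cursors c1@2 c2@3 c3@5, authorship ......
After op 2 (insert('f')): buffer="ccfcfmufh" (len 9), cursors c1@3 c2@5 c3@8, authorship ..1.2..3.
After op 3 (move_left): buffer="ccfcfmufh" (len 9), cursors c1@2 c2@4 c3@7, authorship ..1.2..3.
After op 4 (delete): buffer="cffmfh" (len 6), cursors c1@1 c2@2 c3@4, authorship .12.3.
After op 5 (add_cursor(3)): buffer="cffmfh" (len 6), cursors c1@1 c2@2 c4@3 c3@4, authorship .12.3.
After op 6 (insert('n')): buffer="cnfnfnmnfh" (len 10), cursors c1@2 c2@4 c4@6 c3@8, authorship .11224.33.
After op 7 (move_right): buffer="cnfnfnmnfh" (len 10), cursors c1@3 c2@5 c4@7 c3@9, authorship .11224.33.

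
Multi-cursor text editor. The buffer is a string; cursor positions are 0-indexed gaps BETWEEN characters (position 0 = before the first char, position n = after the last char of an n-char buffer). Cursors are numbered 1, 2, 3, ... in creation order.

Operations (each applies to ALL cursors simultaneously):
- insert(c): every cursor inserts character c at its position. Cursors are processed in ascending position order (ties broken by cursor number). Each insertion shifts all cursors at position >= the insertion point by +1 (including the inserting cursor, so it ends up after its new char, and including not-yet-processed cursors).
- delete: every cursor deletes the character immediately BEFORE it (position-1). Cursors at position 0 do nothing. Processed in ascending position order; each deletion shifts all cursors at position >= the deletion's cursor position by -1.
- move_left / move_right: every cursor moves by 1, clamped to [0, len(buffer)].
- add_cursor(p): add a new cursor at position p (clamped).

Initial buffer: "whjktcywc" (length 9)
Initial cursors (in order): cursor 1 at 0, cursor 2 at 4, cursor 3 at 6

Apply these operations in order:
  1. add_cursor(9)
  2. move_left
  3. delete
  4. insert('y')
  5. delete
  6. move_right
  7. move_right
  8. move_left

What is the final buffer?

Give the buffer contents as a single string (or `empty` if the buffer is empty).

After op 1 (add_cursor(9)): buffer="whjktcywc" (len 9), cursors c1@0 c2@4 c3@6 c4@9, authorship .........
After op 2 (move_left): buffer="whjktcywc" (len 9), cursors c1@0 c2@3 c3@5 c4@8, authorship .........
After op 3 (delete): buffer="whkcyc" (len 6), cursors c1@0 c2@2 c3@3 c4@5, authorship ......
After op 4 (insert('y')): buffer="ywhykycyyc" (len 10), cursors c1@1 c2@4 c3@6 c4@9, authorship 1..2.3..4.
After op 5 (delete): buffer="whkcyc" (len 6), cursors c1@0 c2@2 c3@3 c4@5, authorship ......
After op 6 (move_right): buffer="whkcyc" (len 6), cursors c1@1 c2@3 c3@4 c4@6, authorship ......
After op 7 (move_right): buffer="whkcyc" (len 6), cursors c1@2 c2@4 c3@5 c4@6, authorship ......
After op 8 (move_left): buffer="whkcyc" (len 6), cursors c1@1 c2@3 c3@4 c4@5, authorship ......

Answer: whkcyc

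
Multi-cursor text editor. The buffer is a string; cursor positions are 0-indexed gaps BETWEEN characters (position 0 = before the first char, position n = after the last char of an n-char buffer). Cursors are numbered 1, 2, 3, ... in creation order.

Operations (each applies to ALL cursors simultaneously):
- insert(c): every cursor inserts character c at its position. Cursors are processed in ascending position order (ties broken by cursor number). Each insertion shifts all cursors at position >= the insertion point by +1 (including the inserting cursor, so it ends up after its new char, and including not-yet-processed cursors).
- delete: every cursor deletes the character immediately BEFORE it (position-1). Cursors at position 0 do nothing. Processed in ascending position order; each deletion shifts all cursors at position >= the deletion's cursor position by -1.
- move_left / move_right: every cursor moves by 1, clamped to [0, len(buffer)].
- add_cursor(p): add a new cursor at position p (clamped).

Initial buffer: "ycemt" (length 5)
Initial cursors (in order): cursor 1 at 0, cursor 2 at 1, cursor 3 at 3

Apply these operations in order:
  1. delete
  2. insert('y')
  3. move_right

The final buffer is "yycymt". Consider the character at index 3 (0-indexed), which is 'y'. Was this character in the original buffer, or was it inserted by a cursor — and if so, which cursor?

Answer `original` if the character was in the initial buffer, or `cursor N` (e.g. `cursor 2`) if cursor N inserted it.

Answer: cursor 3

Derivation:
After op 1 (delete): buffer="cmt" (len 3), cursors c1@0 c2@0 c3@1, authorship ...
After op 2 (insert('y')): buffer="yycymt" (len 6), cursors c1@2 c2@2 c3@4, authorship 12.3..
After op 3 (move_right): buffer="yycymt" (len 6), cursors c1@3 c2@3 c3@5, authorship 12.3..
Authorship (.=original, N=cursor N): 1 2 . 3 . .
Index 3: author = 3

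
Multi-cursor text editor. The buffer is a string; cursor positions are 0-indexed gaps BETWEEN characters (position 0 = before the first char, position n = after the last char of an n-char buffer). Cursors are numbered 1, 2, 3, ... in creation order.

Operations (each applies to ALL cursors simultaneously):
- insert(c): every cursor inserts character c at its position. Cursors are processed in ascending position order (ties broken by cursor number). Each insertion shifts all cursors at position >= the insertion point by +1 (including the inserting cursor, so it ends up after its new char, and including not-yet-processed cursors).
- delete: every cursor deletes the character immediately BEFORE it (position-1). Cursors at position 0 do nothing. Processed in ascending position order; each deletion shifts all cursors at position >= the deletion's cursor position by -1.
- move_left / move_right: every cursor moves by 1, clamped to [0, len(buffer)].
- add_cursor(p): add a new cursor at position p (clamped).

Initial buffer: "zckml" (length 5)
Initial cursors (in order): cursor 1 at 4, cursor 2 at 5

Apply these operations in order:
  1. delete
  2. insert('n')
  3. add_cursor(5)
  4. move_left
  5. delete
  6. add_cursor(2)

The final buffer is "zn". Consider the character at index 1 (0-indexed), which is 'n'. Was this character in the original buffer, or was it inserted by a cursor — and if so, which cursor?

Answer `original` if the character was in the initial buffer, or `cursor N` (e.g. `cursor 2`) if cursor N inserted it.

Answer: cursor 2

Derivation:
After op 1 (delete): buffer="zck" (len 3), cursors c1@3 c2@3, authorship ...
After op 2 (insert('n')): buffer="zcknn" (len 5), cursors c1@5 c2@5, authorship ...12
After op 3 (add_cursor(5)): buffer="zcknn" (len 5), cursors c1@5 c2@5 c3@5, authorship ...12
After op 4 (move_left): buffer="zcknn" (len 5), cursors c1@4 c2@4 c3@4, authorship ...12
After op 5 (delete): buffer="zn" (len 2), cursors c1@1 c2@1 c3@1, authorship .2
After op 6 (add_cursor(2)): buffer="zn" (len 2), cursors c1@1 c2@1 c3@1 c4@2, authorship .2
Authorship (.=original, N=cursor N): . 2
Index 1: author = 2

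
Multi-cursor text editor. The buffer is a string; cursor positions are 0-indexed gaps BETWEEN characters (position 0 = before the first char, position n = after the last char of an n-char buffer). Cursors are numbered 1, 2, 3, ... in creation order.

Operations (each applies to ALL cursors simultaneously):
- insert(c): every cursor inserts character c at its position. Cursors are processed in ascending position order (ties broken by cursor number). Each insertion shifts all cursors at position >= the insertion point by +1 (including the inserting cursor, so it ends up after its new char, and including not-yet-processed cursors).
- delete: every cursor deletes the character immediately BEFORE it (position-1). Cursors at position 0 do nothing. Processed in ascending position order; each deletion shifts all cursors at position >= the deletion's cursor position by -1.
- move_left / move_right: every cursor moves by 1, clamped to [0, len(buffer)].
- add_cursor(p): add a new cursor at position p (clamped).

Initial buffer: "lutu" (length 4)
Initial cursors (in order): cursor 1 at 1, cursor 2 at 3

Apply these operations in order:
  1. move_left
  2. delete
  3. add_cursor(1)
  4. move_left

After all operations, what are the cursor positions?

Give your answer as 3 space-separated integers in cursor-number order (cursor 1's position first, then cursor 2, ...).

Answer: 0 0 0

Derivation:
After op 1 (move_left): buffer="lutu" (len 4), cursors c1@0 c2@2, authorship ....
After op 2 (delete): buffer="ltu" (len 3), cursors c1@0 c2@1, authorship ...
After op 3 (add_cursor(1)): buffer="ltu" (len 3), cursors c1@0 c2@1 c3@1, authorship ...
After op 4 (move_left): buffer="ltu" (len 3), cursors c1@0 c2@0 c3@0, authorship ...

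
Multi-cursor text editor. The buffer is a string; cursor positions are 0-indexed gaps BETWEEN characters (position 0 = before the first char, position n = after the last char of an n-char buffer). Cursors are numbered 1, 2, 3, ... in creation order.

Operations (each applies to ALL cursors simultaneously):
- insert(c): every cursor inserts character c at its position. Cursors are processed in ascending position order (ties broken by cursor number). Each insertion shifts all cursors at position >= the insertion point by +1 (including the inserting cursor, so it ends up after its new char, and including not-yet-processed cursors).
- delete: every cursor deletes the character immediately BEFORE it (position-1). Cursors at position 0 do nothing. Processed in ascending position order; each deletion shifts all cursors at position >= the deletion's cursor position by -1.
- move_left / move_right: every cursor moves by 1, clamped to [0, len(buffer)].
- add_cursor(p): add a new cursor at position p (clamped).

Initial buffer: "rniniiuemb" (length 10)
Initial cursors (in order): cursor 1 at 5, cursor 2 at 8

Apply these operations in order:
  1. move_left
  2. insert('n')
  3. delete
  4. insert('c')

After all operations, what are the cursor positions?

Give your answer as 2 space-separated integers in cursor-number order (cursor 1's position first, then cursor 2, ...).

Answer: 5 9

Derivation:
After op 1 (move_left): buffer="rniniiuemb" (len 10), cursors c1@4 c2@7, authorship ..........
After op 2 (insert('n')): buffer="rninniiunemb" (len 12), cursors c1@5 c2@9, authorship ....1...2...
After op 3 (delete): buffer="rniniiuemb" (len 10), cursors c1@4 c2@7, authorship ..........
After op 4 (insert('c')): buffer="rninciiucemb" (len 12), cursors c1@5 c2@9, authorship ....1...2...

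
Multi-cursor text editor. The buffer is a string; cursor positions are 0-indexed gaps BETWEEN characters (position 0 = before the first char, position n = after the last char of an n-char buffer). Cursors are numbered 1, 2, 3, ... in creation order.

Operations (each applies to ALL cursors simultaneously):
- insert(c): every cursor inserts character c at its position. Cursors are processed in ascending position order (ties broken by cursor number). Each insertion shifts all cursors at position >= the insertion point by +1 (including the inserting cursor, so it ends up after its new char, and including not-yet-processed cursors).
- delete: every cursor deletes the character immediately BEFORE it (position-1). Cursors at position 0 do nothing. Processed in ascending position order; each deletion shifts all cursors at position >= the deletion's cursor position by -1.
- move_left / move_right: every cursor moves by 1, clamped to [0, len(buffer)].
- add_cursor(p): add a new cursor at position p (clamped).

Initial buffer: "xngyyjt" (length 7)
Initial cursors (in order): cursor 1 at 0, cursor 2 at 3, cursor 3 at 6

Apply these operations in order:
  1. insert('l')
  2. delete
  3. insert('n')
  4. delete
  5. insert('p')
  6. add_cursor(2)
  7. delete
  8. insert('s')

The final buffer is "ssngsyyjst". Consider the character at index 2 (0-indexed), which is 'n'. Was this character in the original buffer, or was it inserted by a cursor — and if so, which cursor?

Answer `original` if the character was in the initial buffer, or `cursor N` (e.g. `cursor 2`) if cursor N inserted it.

Answer: original

Derivation:
After op 1 (insert('l')): buffer="lxnglyyjlt" (len 10), cursors c1@1 c2@5 c3@9, authorship 1...2...3.
After op 2 (delete): buffer="xngyyjt" (len 7), cursors c1@0 c2@3 c3@6, authorship .......
After op 3 (insert('n')): buffer="nxngnyyjnt" (len 10), cursors c1@1 c2@5 c3@9, authorship 1...2...3.
After op 4 (delete): buffer="xngyyjt" (len 7), cursors c1@0 c2@3 c3@6, authorship .......
After op 5 (insert('p')): buffer="pxngpyyjpt" (len 10), cursors c1@1 c2@5 c3@9, authorship 1...2...3.
After op 6 (add_cursor(2)): buffer="pxngpyyjpt" (len 10), cursors c1@1 c4@2 c2@5 c3@9, authorship 1...2...3.
After op 7 (delete): buffer="ngyyjt" (len 6), cursors c1@0 c4@0 c2@2 c3@5, authorship ......
After op 8 (insert('s')): buffer="ssngsyyjst" (len 10), cursors c1@2 c4@2 c2@5 c3@9, authorship 14..2...3.
Authorship (.=original, N=cursor N): 1 4 . . 2 . . . 3 .
Index 2: author = original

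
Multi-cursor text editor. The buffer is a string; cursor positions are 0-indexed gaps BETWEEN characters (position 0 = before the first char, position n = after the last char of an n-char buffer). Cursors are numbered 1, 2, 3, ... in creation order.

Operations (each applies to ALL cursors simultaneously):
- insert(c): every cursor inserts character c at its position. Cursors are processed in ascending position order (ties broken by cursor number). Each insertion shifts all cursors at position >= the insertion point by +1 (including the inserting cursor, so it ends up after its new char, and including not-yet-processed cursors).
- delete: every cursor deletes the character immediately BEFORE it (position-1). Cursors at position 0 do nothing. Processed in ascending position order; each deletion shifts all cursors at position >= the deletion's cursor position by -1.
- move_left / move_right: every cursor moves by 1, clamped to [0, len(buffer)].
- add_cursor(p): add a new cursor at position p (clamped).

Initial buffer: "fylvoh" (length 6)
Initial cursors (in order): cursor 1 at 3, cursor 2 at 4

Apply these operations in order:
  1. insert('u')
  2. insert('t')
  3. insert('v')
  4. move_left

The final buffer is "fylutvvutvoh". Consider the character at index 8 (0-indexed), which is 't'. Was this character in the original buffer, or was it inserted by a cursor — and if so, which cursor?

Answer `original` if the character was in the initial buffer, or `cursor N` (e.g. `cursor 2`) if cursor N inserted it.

After op 1 (insert('u')): buffer="fyluvuoh" (len 8), cursors c1@4 c2@6, authorship ...1.2..
After op 2 (insert('t')): buffer="fylutvutoh" (len 10), cursors c1@5 c2@8, authorship ...11.22..
After op 3 (insert('v')): buffer="fylutvvutvoh" (len 12), cursors c1@6 c2@10, authorship ...111.222..
After op 4 (move_left): buffer="fylutvvutvoh" (len 12), cursors c1@5 c2@9, authorship ...111.222..
Authorship (.=original, N=cursor N): . . . 1 1 1 . 2 2 2 . .
Index 8: author = 2

Answer: cursor 2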